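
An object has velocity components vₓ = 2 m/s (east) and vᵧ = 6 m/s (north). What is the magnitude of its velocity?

|v| = √(vₓ² + vᵧ²) = √(2² + 6²) = √(40) = 6.32 m/s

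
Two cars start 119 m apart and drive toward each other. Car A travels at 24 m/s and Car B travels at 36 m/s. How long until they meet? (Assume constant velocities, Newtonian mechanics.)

Combined speed: v_combined = 24 + 36 = 60 m/s
Time to meet: t = d/v_combined = 119/60 = 1.98 s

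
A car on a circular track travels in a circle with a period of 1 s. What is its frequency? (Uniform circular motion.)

f = 1/T = 1/1 = 1.0 Hz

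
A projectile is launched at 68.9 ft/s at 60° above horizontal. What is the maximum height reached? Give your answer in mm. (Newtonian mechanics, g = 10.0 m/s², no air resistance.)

v₀ = 68.9 ft/s × 0.3048 = 21.0007 m/s
H = v₀² × sin²(θ) / (2g) = 21.0007² × sin(60°)² / (2 × 10.0) = 441.029 × 0.75 / 20.0 = 16.5386 m
H = 16.5386 m / 0.001 = 16540 mm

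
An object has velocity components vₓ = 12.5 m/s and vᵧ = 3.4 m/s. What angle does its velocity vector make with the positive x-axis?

θ = arctan(vᵧ/vₓ) = arctan(3.4/12.5) = 15.22°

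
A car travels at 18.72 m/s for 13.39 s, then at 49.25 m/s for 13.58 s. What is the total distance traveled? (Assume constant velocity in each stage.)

d₁ = v₁t₁ = 18.72 × 13.39 = 250.6608 m
d₂ = v₂t₂ = 49.25 × 13.58 = 668.815 m
d_total = 250.6608 + 668.815 = 919.48 m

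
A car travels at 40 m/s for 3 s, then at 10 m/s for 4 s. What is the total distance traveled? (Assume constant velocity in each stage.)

d₁ = v₁t₁ = 40 × 3 = 120 m
d₂ = v₂t₂ = 10 × 4 = 40 m
d_total = 120 + 40 = 160 m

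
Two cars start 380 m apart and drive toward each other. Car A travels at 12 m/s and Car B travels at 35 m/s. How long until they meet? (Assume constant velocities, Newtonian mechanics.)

Combined speed: v_combined = 12 + 35 = 47 m/s
Time to meet: t = d/v_combined = 380/47 = 8.09 s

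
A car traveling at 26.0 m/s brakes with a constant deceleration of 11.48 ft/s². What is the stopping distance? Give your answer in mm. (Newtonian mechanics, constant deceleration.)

a = 11.48 ft/s² × 0.3048 = 3.4991 m/s²
d = v₀² / (2a) = 26.0² / (2 × 3.4991) = 676.0 / 6.9982 = 96.5963 m
d = 96.5963 m / 0.001 = 96600 mm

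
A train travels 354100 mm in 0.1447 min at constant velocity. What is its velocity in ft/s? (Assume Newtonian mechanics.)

d = 354100 mm × 0.001 = 354.1 m
t = 0.1447 min × 60.0 = 8.682 s
v = d / t = 354.1 / 8.682 = 40.7855 m/s
v = 40.7855 m/s / 0.3048 = 133.8 ft/s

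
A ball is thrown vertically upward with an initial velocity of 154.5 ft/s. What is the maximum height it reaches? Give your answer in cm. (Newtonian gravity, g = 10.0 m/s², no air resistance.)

v₀ = 154.5 ft/s × 0.3048 = 47.0916 m/s
h_max = v₀² / (2g) = 47.0916² / (2 × 10.0) = 2217.62 / 20.0 = 110.881 m
h_max = 110.881 m / 0.01 = 11090 cm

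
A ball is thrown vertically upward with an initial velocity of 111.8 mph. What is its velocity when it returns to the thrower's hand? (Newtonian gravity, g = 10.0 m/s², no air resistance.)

By conservation of energy (no air resistance), the ball returns to the throw height with the same speed as launch, but directed downward.
|v_ground| = v₀ = 111.8 mph
v_ground = 111.8 mph (downward)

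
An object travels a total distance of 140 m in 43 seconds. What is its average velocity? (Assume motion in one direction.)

v_avg = Δd / Δt = 140 / 43 = 3.26 m/s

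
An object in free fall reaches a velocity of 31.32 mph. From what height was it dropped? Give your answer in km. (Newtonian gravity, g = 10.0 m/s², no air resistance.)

v = 31.32 mph × 0.44704 = 14.0013 m/s
h = v² / (2g) = 14.0013² / (2 × 10.0) = 9.80182 m
h = 9.80182 m / 1000.0 = 0.009802 km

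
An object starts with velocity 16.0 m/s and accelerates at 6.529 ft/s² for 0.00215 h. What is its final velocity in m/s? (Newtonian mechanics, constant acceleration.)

a = 6.529 ft/s² × 0.3048 = 1.99004 m/s²
t = 0.00215 h × 3600.0 = 7.74 s
v = v₀ + a × t = 16.0 + 1.99004 × 7.74 = 31.4 m/s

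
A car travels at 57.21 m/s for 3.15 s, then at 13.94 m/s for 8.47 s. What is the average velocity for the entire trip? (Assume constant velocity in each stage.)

d₁ = v₁t₁ = 57.21 × 3.15 = 180.2115 m
d₂ = v₂t₂ = 13.94 × 8.47 = 118.0718 m
d_total = 298.2833 m, t_total = 11.62 s
v_avg = d_total/t_total = 298.2833/11.62 = 25.67 m/s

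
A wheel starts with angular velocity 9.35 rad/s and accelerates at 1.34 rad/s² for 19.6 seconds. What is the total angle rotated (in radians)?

θ = ω₀t + ½αt² = 9.35×19.6 + ½×1.34×19.6² = 440.65 rad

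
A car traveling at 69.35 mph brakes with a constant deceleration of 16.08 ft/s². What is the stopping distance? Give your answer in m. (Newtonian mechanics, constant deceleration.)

v₀ = 69.35 mph × 0.44704 = 31.0022 m/s
a = 16.08 ft/s² × 0.3048 = 4.90118 m/s²
d = v₀² / (2a) = 31.0022² / (2 × 4.90118) = 961.136 / 9.80236 = 98.05 m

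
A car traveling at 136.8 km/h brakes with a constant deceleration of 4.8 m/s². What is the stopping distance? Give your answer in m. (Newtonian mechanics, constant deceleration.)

v₀ = 136.8 km/h × 0.2777777777777778 = 38.0 m/s
d = v₀² / (2a) = 38.0² / (2 × 4.8) = 1444.0 / 9.6 = 150.4 m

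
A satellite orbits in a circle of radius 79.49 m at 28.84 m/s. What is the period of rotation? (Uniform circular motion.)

T = 2πr/v = 2π×79.49/28.84 = 17.32 s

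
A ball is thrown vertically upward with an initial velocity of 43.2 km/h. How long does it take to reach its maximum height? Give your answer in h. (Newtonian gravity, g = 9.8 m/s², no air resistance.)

v₀ = 43.2 km/h × 0.2777777777777778 = 12.0 m/s
t_up = v₀ / g = 12.0 / 9.8 = 1.22449 s
t_up = 1.22449 s / 3600.0 = 0.0003401 h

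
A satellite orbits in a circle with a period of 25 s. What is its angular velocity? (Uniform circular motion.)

ω = 2π/T = 2π/25 = 0.2513 rad/s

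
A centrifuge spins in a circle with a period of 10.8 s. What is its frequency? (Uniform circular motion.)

f = 1/T = 1/10.8 = 0.0926 Hz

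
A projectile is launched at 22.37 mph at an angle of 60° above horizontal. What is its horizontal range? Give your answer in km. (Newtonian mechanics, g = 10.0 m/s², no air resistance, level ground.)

v₀ = 22.37 mph × 0.44704 = 10.0003 m/s
R = v₀² × sin(2θ) / g = 10.0003² × sin(2 × 60°) / 10.0 = 100.006 × 0.866025 / 10.0 = 8.66077 m
R = 8.66077 m / 1000.0 = 0.008661 km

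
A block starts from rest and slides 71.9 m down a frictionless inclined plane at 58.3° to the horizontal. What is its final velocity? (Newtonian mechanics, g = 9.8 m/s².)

a = g sin(θ) = 9.8 × sin(58.3°) = 8.3379 m/s²
v = √(2ad) = √(2 × 8.3379 × 71.9) = 34.63 m/s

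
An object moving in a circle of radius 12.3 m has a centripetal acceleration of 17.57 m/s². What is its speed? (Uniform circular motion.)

v = √(a_c × r) = √(17.57 × 12.3) = 14.7 m/s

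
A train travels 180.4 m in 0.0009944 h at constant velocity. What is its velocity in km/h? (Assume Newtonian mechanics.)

t = 0.0009944 h × 3600.0 = 3.57984 s
v = d / t = 180.4 / 3.57984 = 50.3933 m/s
v = 50.3933 m/s / 0.2777777777777778 = 181.4 km/h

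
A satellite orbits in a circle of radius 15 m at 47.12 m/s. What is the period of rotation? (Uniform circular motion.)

T = 2πr/v = 2π×15/47.12 = 2.0 s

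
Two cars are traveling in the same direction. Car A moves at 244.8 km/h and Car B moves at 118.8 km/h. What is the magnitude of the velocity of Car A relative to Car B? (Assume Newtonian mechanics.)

v_rel = |v_A - v_B| = |244.8 - 118.8| = 126.0 km/h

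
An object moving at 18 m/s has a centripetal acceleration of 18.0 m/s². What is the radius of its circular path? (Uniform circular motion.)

r = v²/a_c = 18²/18.0 = 18.0 m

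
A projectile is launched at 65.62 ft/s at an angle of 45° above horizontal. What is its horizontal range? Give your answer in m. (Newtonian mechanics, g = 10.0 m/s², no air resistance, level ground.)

v₀ = 65.62 ft/s × 0.3048 = 20.001 m/s
R = v₀² × sin(2θ) / g = 20.001² × sin(2 × 45°) / 10.0 = 400.04 × 1.0 / 10.0 = 40.0 m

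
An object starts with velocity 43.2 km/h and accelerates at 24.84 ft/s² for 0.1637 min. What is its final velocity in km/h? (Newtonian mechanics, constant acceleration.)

v₀ = 43.2 km/h × 0.2777777777777778 = 12.0 m/s
a = 24.84 ft/s² × 0.3048 = 7.57123 m/s²
t = 0.1637 min × 60.0 = 9.822 s
v = v₀ + a × t = 12.0 + 7.57123 × 9.822 = 86.3646 m/s
v = 86.3646 m/s / 0.2777777777777778 = 310.9 km/h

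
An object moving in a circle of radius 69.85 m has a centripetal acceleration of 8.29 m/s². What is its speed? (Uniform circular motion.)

v = √(a_c × r) = √(8.29 × 69.85) = 24.06 m/s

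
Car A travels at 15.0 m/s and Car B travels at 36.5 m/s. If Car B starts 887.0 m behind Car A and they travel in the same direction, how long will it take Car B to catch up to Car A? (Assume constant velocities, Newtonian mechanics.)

Relative speed: v_rel = 36.5 - 15.0 = 21.5 m/s
Time to catch: t = d₀/v_rel = 887.0/21.5 = 41.26 s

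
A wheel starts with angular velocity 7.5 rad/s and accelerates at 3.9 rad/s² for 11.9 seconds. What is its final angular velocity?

ω = ω₀ + αt = 7.5 + 3.9 × 11.9 = 53.91 rad/s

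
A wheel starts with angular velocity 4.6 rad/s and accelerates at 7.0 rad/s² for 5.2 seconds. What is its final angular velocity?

ω = ω₀ + αt = 4.6 + 7.0 × 5.2 = 41.0 rad/s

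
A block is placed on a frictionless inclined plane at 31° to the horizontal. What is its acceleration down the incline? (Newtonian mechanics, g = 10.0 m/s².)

a = g sin(θ) = 10.0 × sin(31°) = 10.0 × 0.515 = 5.15 m/s²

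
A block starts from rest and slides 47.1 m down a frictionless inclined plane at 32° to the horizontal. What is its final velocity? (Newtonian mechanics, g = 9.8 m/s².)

a = g sin(θ) = 9.8 × sin(32°) = 5.1932 m/s²
v = √(2ad) = √(2 × 5.1932 × 47.1) = 22.12 m/s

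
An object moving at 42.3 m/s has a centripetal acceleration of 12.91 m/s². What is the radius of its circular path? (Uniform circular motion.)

r = v²/a_c = 42.3²/12.91 = 138.6 m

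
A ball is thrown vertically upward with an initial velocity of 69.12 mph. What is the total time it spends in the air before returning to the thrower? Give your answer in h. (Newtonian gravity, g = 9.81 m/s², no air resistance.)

v₀ = 69.12 mph × 0.44704 = 30.8994 m/s
t_total = 2 × v₀ / g = 2 × 30.8994 / 9.81 = 6.29957 s
t_total = 6.29957 s / 3600.0 = 0.00175 h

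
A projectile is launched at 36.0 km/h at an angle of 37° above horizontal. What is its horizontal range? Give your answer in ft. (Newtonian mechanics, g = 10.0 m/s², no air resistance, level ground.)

v₀ = 36.0 km/h × 0.2777777777777778 = 10.0 m/s
R = v₀² × sin(2θ) / g = 10.0² × sin(2 × 37°) / 10.0 = 100.0 × 0.961262 / 10.0 = 9.61262 m
R = 9.61262 m / 0.3048 = 31.54 ft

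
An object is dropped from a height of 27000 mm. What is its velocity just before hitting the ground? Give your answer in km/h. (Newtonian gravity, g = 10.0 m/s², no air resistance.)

h = 27000 mm × 0.001 = 27.0 m
v = √(2gh) = √(2 × 10.0 × 27.0) = 23.2379 m/s
v = 23.2379 m/s / 0.2777777777777778 = 83.66 km/h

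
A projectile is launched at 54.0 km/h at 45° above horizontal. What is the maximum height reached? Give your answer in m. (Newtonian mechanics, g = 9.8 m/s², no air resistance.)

v₀ = 54.0 km/h × 0.2777777777777778 = 15.0 m/s
H = v₀² × sin²(θ) / (2g) = 15.0² × sin(45°)² / (2 × 9.8) = 225.0 × 0.5 / 19.6 = 5.74 m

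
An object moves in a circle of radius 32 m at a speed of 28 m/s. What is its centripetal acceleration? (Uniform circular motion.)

a_c = v²/r = 28²/32 = 784/32 = 24.5 m/s²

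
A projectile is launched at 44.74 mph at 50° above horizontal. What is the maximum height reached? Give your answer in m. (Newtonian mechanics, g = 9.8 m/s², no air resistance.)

v₀ = 44.74 mph × 0.44704 = 20.0006 m/s
H = v₀² × sin²(θ) / (2g) = 20.0006² × sin(50°)² / (2 × 9.8) = 400.024 × 0.586824 / 19.6 = 11.98 m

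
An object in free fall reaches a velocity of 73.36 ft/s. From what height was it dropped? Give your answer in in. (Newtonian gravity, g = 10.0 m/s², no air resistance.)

v = 73.36 ft/s × 0.3048 = 22.3601 m/s
h = v² / (2g) = 22.3601² / (2 × 10.0) = 24.9987 m
h = 24.9987 m / 0.0254 = 984.2 in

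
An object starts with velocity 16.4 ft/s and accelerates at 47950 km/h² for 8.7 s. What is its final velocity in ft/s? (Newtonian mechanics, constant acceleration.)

v₀ = 16.4 ft/s × 0.3048 = 4.99872 m/s
a = 47950 km/h² × 7.716049382716049e-05 = 3.69985 m/s²
v = v₀ + a × t = 4.99872 + 3.69985 × 8.7 = 37.1874 m/s
v = 37.1874 m/s / 0.3048 = 122.0 ft/s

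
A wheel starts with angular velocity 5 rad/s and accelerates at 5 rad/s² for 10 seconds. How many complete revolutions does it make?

θ = ω₀t + ½αt² = 5×10 + ½×5×10² = 300.0 rad
Total revolutions = θ/(2π) = 300.0/(2π) = 47.75
Complete revolutions = ⌊47.75⌋ = 47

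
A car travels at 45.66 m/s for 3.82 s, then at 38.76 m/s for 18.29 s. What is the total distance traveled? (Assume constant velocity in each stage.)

d₁ = v₁t₁ = 45.66 × 3.82 = 174.4212 m
d₂ = v₂t₂ = 38.76 × 18.29 = 708.9204 m
d_total = 174.4212 + 708.9204 = 883.34 m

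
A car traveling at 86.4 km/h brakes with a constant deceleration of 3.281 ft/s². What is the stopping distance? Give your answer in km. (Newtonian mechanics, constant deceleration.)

v₀ = 86.4 km/h × 0.2777777777777778 = 24.0 m/s
a = 3.281 ft/s² × 0.3048 = 1.00005 m/s²
d = v₀² / (2a) = 24.0² / (2 × 1.00005) = 576.0 / 2.0001 = 287.986 m
d = 287.986 m / 1000.0 = 0.288 km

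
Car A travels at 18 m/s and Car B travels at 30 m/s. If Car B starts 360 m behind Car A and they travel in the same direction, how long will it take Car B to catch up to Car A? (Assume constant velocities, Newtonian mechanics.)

Relative speed: v_rel = 30 - 18 = 12 m/s
Time to catch: t = d₀/v_rel = 360/12 = 30.0 s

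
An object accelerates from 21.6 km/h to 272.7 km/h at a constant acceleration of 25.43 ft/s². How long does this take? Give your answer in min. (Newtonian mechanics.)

v₀ = 21.6 km/h × 0.2777777777777778 = 6.0 m/s
v = 272.7 km/h × 0.2777777777777778 = 75.75 m/s
a = 25.43 ft/s² × 0.3048 = 7.75106 m/s²
t = (v - v₀) / a = (75.75 - 6.0) / 7.75106 = 8.99877 s
t = 8.99877 s / 60.0 = 0.15 min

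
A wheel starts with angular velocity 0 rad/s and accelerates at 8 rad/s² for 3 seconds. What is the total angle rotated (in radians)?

θ = ω₀t + ½αt² = 0×3 + ½×8×3² = 36.0 rad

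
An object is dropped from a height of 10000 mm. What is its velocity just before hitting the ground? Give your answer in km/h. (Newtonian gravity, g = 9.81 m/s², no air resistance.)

h = 10000 mm × 0.001 = 10.0 m
v = √(2gh) = √(2 × 9.81 × 10.0) = 14.0071 m/s
v = 14.0071 m/s / 0.2777777777777778 = 50.43 km/h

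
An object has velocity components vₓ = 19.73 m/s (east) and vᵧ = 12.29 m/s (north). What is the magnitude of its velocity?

|v| = √(vₓ² + vᵧ²) = √(19.73² + 12.29²) = √(540.317) = 23.24 m/s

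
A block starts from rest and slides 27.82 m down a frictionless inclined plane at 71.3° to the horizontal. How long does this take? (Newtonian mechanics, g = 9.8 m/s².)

a = g sin(θ) = 9.8 × sin(71.3°) = 9.2827 m/s²
t = √(2d/a) = √(2 × 27.82 / 9.2827) = 2.45 s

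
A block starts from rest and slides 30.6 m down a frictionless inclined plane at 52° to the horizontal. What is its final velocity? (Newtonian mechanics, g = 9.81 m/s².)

a = g sin(θ) = 9.81 × sin(52°) = 7.7304 m/s²
v = √(2ad) = √(2 × 7.7304 × 30.6) = 21.75 m/s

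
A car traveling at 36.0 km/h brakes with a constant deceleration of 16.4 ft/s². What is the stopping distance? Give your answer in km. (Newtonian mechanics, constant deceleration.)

v₀ = 36.0 km/h × 0.2777777777777778 = 10.0 m/s
a = 16.4 ft/s² × 0.3048 = 4.99872 m/s²
d = v₀² / (2a) = 10.0² / (2 × 4.99872) = 100.0 / 9.99744 = 10.0026 m
d = 10.0026 m / 1000.0 = 0.01 km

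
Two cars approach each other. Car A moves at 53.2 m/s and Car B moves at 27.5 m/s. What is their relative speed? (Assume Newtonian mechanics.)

v_rel = v_A + v_B = 53.2 + 27.5 = 80.7 m/s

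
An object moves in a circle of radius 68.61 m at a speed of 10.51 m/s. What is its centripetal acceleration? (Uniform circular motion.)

a_c = v²/r = 10.51²/68.61 = 110.4601/68.61 = 1.61 m/s²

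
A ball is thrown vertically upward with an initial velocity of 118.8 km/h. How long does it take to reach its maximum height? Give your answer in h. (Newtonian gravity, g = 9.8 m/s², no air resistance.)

v₀ = 118.8 km/h × 0.2777777777777778 = 33.0 m/s
t_up = v₀ / g = 33.0 / 9.8 = 3.36735 s
t_up = 3.36735 s / 3600.0 = 0.0009354 h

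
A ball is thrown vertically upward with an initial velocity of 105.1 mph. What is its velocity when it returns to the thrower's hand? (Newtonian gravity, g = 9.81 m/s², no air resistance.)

By conservation of energy (no air resistance), the ball returns to the throw height with the same speed as launch, but directed downward.
|v_ground| = v₀ = 105.1 mph
v_ground = 105.1 mph (downward)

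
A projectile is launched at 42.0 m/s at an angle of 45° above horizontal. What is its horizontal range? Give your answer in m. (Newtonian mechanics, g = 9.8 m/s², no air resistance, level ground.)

R = v₀² × sin(2θ) / g = 42.0² × sin(2 × 45°) / 9.8 = 1764.0 × 1.0 / 9.8 = 180.0 m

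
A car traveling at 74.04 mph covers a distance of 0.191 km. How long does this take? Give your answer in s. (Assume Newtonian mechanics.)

d = 0.191 km × 1000.0 = 191.0 m
v = 74.04 mph × 0.44704 = 33.0988 m/s
t = d / v = 191.0 / 33.0988 = 5.771 s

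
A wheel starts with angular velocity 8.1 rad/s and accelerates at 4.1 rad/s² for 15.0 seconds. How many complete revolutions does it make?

θ = ω₀t + ½αt² = 8.1×15.0 + ½×4.1×15.0² = 582.75 rad
Total revolutions = θ/(2π) = 582.75/(2π) = 92.75
Complete revolutions = ⌊92.75⌋ = 92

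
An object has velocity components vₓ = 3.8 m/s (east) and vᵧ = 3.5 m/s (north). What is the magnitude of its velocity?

|v| = √(vₓ² + vᵧ²) = √(3.8² + 3.5²) = √(26.69) = 5.17 m/s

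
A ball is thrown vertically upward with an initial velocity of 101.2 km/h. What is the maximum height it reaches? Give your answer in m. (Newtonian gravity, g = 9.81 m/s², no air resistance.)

v₀ = 101.2 km/h × 0.2777777777777778 = 28.1111 m/s
h_max = v₀² / (2g) = 28.1111² / (2 × 9.81) = 790.234 / 19.62 = 40.28 m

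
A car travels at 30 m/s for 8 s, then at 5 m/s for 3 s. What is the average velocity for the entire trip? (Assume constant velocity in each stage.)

d₁ = v₁t₁ = 30 × 8 = 240 m
d₂ = v₂t₂ = 5 × 3 = 15 m
d_total = 255 m, t_total = 11 s
v_avg = d_total/t_total = 255/11 = 23.18 m/s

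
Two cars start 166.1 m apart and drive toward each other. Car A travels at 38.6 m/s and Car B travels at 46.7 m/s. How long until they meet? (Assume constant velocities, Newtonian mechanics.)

Combined speed: v_combined = 38.6 + 46.7 = 85.3 m/s
Time to meet: t = d/v_combined = 166.1/85.3 = 1.95 s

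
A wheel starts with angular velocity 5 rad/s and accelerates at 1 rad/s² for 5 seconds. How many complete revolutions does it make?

θ = ω₀t + ½αt² = 5×5 + ½×1×5² = 37.5 rad
Total revolutions = θ/(2π) = 37.5/(2π) = 5.97
Complete revolutions = ⌊5.97⌋ = 5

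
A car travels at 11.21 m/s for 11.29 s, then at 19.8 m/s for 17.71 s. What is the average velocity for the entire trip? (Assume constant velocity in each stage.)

d₁ = v₁t₁ = 11.21 × 11.29 = 126.5609 m
d₂ = v₂t₂ = 19.8 × 17.71 = 350.658 m
d_total = 477.2189 m, t_total = 29.0 s
v_avg = d_total/t_total = 477.2189/29.0 = 16.46 m/s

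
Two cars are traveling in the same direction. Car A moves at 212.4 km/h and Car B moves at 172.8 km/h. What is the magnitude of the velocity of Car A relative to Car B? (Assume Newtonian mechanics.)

v_rel = |v_A - v_B| = |212.4 - 172.8| = 39.6 km/h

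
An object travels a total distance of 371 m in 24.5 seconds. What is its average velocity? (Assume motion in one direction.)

v_avg = Δd / Δt = 371 / 24.5 = 15.14 m/s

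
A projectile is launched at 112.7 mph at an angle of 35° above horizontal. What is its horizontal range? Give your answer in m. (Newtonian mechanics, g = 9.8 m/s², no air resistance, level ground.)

v₀ = 112.7 mph × 0.44704 = 50.3814 m/s
R = v₀² × sin(2θ) / g = 50.3814² × sin(2 × 35°) / 9.8 = 2538.29 × 0.939693 / 9.8 = 243.4 m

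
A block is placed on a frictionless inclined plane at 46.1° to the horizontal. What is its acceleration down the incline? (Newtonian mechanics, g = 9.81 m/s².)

a = g sin(θ) = 9.81 × sin(46.1°) = 9.81 × 0.7206 = 7.07 m/s²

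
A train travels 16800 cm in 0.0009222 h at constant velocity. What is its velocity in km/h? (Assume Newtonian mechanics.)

d = 16800 cm × 0.01 = 168.0 m
t = 0.0009222 h × 3600.0 = 3.31992 s
v = d / t = 168.0 / 3.31992 = 50.6036 m/s
v = 50.6036 m/s / 0.2777777777777778 = 182.2 km/h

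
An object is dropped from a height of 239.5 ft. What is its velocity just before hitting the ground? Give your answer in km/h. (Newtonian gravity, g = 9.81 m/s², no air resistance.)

h = 239.5 ft × 0.3048 = 72.9996 m
v = √(2gh) = √(2 × 9.81 × 72.9996) = 37.8451 m/s
v = 37.8451 m/s / 0.2777777777777778 = 136.2 km/h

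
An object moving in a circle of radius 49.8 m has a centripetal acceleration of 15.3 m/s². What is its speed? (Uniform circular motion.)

v = √(a_c × r) = √(15.3 × 49.8) = 27.6 m/s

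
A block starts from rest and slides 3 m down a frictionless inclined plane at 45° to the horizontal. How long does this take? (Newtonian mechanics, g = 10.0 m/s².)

a = g sin(θ) = 10.0 × sin(45°) = 7.0711 m/s²
t = √(2d/a) = √(2 × 3 / 7.0711) = 0.92 s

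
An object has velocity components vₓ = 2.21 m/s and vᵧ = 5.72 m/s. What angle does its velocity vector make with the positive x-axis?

θ = arctan(vᵧ/vₓ) = arctan(5.72/2.21) = 68.88°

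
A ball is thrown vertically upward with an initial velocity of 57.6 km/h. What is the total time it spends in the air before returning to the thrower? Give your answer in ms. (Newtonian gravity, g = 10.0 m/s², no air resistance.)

v₀ = 57.6 km/h × 0.2777777777777778 = 16.0 m/s
t_total = 2 × v₀ / g = 2 × 16.0 / 10.0 = 3.2 s
t_total = 3.2 s / 0.001 = 3200 ms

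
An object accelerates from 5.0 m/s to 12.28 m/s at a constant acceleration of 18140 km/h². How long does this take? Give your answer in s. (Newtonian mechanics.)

a = 18140 km/h² × 7.716049382716049e-05 = 1.39969 m/s²
t = (v - v₀) / a = (12.28 - 5.0) / 1.39969 = 5.201 s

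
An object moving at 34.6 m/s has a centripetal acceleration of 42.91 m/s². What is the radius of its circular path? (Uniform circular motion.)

r = v²/a_c = 34.6²/42.91 = 27.9 m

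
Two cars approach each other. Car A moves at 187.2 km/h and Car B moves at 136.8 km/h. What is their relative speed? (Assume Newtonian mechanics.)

v_rel = v_A + v_B = 187.2 + 136.8 = 324.0 km/h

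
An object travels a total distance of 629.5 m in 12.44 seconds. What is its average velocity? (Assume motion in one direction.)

v_avg = Δd / Δt = 629.5 / 12.44 = 50.6 m/s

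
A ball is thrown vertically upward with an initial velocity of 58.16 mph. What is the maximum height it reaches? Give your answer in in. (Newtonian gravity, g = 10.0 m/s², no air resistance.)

v₀ = 58.16 mph × 0.44704 = 25.9998 m/s
h_max = v₀² / (2g) = 25.9998² / (2 × 10.0) = 675.99 / 20.0 = 33.7995 m
h_max = 33.7995 m / 0.0254 = 1331 in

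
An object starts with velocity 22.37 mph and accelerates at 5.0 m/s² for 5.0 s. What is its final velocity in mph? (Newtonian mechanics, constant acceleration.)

v₀ = 22.37 mph × 0.44704 = 10.0003 m/s
v = v₀ + a × t = 10.0003 + 5.0 × 5.0 = 35.0003 m/s
v = 35.0003 m/s / 0.44704 = 78.29 mph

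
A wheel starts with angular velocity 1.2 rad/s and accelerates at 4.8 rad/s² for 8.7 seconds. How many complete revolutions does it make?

θ = ω₀t + ½αt² = 1.2×8.7 + ½×4.8×8.7² = 192.096 rad
Total revolutions = θ/(2π) = 192.096/(2π) = 30.57
Complete revolutions = ⌊30.57⌋ = 30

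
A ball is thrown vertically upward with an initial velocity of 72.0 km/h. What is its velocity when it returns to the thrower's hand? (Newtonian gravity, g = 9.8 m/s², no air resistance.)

By conservation of energy (no air resistance), the ball returns to the throw height with the same speed as launch, but directed downward.
|v_ground| = v₀ = 72.0 km/h
v_ground = 72.0 km/h (downward)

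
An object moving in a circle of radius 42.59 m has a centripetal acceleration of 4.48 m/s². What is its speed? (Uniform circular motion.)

v = √(a_c × r) = √(4.48 × 42.59) = 13.81 m/s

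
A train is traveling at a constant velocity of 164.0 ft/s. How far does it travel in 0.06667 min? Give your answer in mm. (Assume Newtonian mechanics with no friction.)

v = 164.0 ft/s × 0.3048 = 49.9872 m/s
t = 0.06667 min × 60.0 = 4.0002 s
d = v × t = 49.9872 × 4.0002 = 199.959 m
d = 199.959 m / 0.001 = 200000 mm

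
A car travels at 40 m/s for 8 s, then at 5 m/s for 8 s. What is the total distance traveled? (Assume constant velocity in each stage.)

d₁ = v₁t₁ = 40 × 8 = 320 m
d₂ = v₂t₂ = 5 × 8 = 40 m
d_total = 320 + 40 = 360 m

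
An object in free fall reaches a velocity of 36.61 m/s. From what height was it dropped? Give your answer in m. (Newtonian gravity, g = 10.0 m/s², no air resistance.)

h = v² / (2g) = 36.61² / (2 × 10.0) = 67.01 m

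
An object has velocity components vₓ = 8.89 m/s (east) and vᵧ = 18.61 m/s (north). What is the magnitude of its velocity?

|v| = √(vₓ² + vᵧ²) = √(8.89² + 18.61²) = √(425.3642) = 20.62 m/s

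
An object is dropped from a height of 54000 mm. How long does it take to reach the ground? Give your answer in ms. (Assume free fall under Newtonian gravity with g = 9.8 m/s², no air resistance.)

h = 54000 mm × 0.001 = 54.0 m
t = √(2h/g) = √(2 × 54.0 / 9.8) = 3.3197 s
t = 3.3197 s / 0.001 = 3320 ms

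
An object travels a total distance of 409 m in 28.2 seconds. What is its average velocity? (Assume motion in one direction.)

v_avg = Δd / Δt = 409 / 28.2 = 14.5 m/s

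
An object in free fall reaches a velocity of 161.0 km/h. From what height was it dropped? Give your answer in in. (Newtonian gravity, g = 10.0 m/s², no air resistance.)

v = 161.0 km/h × 0.2777777777777778 = 44.7222 m/s
h = v² / (2g) = 44.7222² / (2 × 10.0) = 100.004 m
h = 100.004 m / 0.0254 = 3937 in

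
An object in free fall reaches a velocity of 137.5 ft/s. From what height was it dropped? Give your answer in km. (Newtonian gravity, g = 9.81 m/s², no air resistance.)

v = 137.5 ft/s × 0.3048 = 41.91 m/s
h = v² / (2g) = 41.91² / (2 × 9.81) = 89.5233 m
h = 89.5233 m / 1000.0 = 0.08952 km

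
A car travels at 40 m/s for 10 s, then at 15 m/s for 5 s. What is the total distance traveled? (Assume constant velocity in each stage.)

d₁ = v₁t₁ = 40 × 10 = 400 m
d₂ = v₂t₂ = 15 × 5 = 75 m
d_total = 400 + 75 = 475 m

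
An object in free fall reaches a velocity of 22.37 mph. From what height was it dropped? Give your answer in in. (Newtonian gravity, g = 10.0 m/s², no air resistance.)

v = 22.37 mph × 0.44704 = 10.0003 m/s
h = v² / (2g) = 10.0003² / (2 × 10.0) = 5.0003 m
h = 5.0003 m / 0.0254 = 196.9 in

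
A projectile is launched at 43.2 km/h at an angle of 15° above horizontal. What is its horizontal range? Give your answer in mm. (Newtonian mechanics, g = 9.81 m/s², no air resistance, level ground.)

v₀ = 43.2 km/h × 0.2777777777777778 = 12.0 m/s
R = v₀² × sin(2θ) / g = 12.0² × sin(2 × 15°) / 9.81 = 144.0 × 0.5 / 9.81 = 7.33945 m
R = 7.33945 m / 0.001 = 7339 mm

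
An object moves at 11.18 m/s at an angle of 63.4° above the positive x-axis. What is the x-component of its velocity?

vₓ = v cos(θ) = 11.18 × cos(63.4°) = 5.01 m/s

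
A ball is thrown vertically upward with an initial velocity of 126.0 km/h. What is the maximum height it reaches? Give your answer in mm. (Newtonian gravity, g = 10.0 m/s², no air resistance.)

v₀ = 126.0 km/h × 0.2777777777777778 = 35.0 m/s
h_max = v₀² / (2g) = 35.0² / (2 × 10.0) = 1225.0 / 20.0 = 61.25 m
h_max = 61.25 m / 0.001 = 61250 mm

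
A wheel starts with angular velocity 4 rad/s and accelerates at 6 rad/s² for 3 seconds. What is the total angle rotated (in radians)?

θ = ω₀t + ½αt² = 4×3 + ½×6×3² = 39.0 rad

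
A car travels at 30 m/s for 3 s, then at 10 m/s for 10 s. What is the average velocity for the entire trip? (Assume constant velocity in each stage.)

d₁ = v₁t₁ = 30 × 3 = 90 m
d₂ = v₂t₂ = 10 × 10 = 100 m
d_total = 190 m, t_total = 13 s
v_avg = d_total/t_total = 190/13 = 14.62 m/s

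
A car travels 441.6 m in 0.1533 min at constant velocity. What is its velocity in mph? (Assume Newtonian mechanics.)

t = 0.1533 min × 60.0 = 9.198 s
v = d / t = 441.6 / 9.198 = 48.0104 m/s
v = 48.0104 m/s / 0.44704 = 107.4 mph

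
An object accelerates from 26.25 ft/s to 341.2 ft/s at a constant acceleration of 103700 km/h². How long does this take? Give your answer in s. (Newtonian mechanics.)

v₀ = 26.25 ft/s × 0.3048 = 8.001 m/s
v = 341.2 ft/s × 0.3048 = 103.998 m/s
a = 103700 km/h² × 7.716049382716049e-05 = 8.00154 m/s²
t = (v - v₀) / a = (103.998 - 8.001) / 8.00154 = 12.0 s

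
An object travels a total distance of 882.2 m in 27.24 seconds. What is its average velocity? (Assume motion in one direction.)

v_avg = Δd / Δt = 882.2 / 27.24 = 32.39 m/s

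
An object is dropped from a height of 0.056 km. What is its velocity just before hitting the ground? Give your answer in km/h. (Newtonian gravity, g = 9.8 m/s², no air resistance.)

h = 0.056 km × 1000.0 = 56.0 m
v = √(2gh) = √(2 × 9.8 × 56.0) = 33.13 m/s
v = 33.13 m/s / 0.2777777777777778 = 119.3 km/h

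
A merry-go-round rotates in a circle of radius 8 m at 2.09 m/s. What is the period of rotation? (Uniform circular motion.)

T = 2πr/v = 2π×8/2.09 = 24.05 s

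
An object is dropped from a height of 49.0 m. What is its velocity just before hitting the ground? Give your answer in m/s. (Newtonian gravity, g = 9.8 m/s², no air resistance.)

v = √(2gh) = √(2 × 9.8 × 49.0) = 30.99 m/s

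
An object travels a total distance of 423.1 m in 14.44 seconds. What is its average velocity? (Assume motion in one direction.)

v_avg = Δd / Δt = 423.1 / 14.44 = 29.3 m/s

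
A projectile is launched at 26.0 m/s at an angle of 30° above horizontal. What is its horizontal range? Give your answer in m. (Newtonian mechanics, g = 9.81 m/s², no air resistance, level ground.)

R = v₀² × sin(2θ) / g = 26.0² × sin(2 × 30°) / 9.81 = 676.0 × 0.866025 / 9.81 = 59.68 m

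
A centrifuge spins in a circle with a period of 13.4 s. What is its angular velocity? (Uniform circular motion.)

ω = 2π/T = 2π/13.4 = 0.4689 rad/s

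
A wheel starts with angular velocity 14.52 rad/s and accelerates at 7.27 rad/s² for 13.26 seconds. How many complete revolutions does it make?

θ = ω₀t + ½αt² = 14.52×13.26 + ½×7.27×13.26² = 831.668526 rad
Total revolutions = θ/(2π) = 831.668526/(2π) = 132.36
Complete revolutions = ⌊132.36⌋ = 132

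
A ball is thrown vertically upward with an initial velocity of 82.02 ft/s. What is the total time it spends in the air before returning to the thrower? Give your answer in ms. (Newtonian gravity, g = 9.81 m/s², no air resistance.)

v₀ = 82.02 ft/s × 0.3048 = 24.9997 m/s
t_total = 2 × v₀ / g = 2 × 24.9997 / 9.81 = 5.09678 s
t_total = 5.09678 s / 0.001 = 5097 ms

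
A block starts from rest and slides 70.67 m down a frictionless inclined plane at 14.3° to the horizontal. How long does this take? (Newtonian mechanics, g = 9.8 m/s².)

a = g sin(θ) = 9.8 × sin(14.3°) = 2.4206 m/s²
t = √(2d/a) = √(2 × 70.67 / 2.4206) = 7.64 s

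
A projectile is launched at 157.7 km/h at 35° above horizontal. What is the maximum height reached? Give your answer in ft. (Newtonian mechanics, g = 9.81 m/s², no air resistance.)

v₀ = 157.7 km/h × 0.2777777777777778 = 43.8056 m/s
H = v₀² × sin²(θ) / (2g) = 43.8056² × sin(35°)² / (2 × 9.81) = 1918.93 × 0.32899 / 19.62 = 32.1768 m
H = 32.1768 m / 0.3048 = 105.6 ft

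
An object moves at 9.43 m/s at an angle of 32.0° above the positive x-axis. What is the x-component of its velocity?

vₓ = v cos(θ) = 9.43 × cos(32.0°) = 8.0 m/s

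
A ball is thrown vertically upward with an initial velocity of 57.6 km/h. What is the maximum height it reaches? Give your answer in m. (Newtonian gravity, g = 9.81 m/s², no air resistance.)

v₀ = 57.6 km/h × 0.2777777777777778 = 16.0 m/s
h_max = v₀² / (2g) = 16.0² / (2 × 9.81) = 256.0 / 19.62 = 13.05 m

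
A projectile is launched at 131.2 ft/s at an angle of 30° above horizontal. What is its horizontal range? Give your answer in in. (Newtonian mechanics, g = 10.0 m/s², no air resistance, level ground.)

v₀ = 131.2 ft/s × 0.3048 = 39.9898 m/s
R = v₀² × sin(2θ) / g = 39.9898² × sin(2 × 30°) / 10.0 = 1599.18 × 0.866025 / 10.0 = 138.493 m
R = 138.493 m / 0.0254 = 5452 in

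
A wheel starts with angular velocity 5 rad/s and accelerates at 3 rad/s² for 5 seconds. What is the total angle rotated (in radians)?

θ = ω₀t + ½αt² = 5×5 + ½×3×5² = 62.5 rad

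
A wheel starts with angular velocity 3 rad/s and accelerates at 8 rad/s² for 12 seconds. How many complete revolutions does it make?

θ = ω₀t + ½αt² = 3×12 + ½×8×12² = 612.0 rad
Total revolutions = θ/(2π) = 612.0/(2π) = 97.4
Complete revolutions = ⌊97.4⌋ = 97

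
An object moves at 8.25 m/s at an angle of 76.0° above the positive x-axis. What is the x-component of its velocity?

vₓ = v cos(θ) = 8.25 × cos(76.0°) = 2.0 m/s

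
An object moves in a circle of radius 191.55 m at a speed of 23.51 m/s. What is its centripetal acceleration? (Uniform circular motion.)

a_c = v²/r = 23.51²/191.55 = 552.7201/191.55 = 2.89 m/s²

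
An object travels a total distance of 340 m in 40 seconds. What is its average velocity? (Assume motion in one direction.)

v_avg = Δd / Δt = 340 / 40 = 8.5 m/s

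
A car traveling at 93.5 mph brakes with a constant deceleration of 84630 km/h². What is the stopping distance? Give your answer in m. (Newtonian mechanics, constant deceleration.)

v₀ = 93.5 mph × 0.44704 = 41.7982 m/s
a = 84630 km/h² × 7.716049382716049e-05 = 6.53009 m/s²
d = v₀² / (2a) = 41.7982² / (2 × 6.53009) = 1747.09 / 13.0602 = 133.8 m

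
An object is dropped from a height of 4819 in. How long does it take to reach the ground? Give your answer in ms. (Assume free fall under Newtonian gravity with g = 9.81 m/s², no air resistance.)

h = 4819 in × 0.0254 = 122.403 m
t = √(2h/g) = √(2 × 122.403 / 9.81) = 4.99547 s
t = 4.99547 s / 0.001 = 4995 ms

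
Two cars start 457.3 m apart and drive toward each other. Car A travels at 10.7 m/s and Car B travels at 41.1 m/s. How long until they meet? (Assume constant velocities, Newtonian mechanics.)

Combined speed: v_combined = 10.7 + 41.1 = 51.8 m/s
Time to meet: t = d/v_combined = 457.3/51.8 = 8.83 s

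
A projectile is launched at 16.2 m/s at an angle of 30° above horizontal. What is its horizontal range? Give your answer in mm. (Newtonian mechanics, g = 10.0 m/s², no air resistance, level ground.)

R = v₀² × sin(2θ) / g = 16.2² × sin(2 × 30°) / 10.0 = 262.44 × 0.866025 / 10.0 = 22.728 m
R = 22.728 m / 0.001 = 22730 mm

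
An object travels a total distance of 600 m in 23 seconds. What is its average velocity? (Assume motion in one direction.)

v_avg = Δd / Δt = 600 / 23 = 26.09 m/s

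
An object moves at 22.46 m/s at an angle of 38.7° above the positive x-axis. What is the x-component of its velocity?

vₓ = v cos(θ) = 22.46 × cos(38.7°) = 17.53 m/s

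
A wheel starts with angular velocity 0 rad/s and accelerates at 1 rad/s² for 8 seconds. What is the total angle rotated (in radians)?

θ = ω₀t + ½αt² = 0×8 + ½×1×8² = 32.0 rad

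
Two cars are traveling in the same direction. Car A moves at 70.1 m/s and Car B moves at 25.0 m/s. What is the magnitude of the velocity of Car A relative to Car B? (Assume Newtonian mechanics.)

v_rel = |v_A - v_B| = |70.1 - 25.0| = 45.1 m/s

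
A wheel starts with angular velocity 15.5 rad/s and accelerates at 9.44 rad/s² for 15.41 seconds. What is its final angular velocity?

ω = ω₀ + αt = 15.5 + 9.44 × 15.41 = 160.97 rad/s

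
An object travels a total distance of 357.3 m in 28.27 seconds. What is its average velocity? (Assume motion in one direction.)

v_avg = Δd / Δt = 357.3 / 28.27 = 12.64 m/s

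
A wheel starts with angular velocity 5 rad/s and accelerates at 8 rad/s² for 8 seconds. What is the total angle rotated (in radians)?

θ = ω₀t + ½αt² = 5×8 + ½×8×8² = 296.0 rad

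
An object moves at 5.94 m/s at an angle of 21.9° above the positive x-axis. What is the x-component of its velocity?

vₓ = v cos(θ) = 5.94 × cos(21.9°) = 5.51 m/s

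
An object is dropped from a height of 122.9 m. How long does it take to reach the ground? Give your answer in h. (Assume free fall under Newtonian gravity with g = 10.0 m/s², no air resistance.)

t = √(2h/g) = √(2 × 122.9 / 10.0) = 4.95782 s
t = 4.95782 s / 3600.0 = 0.001377 h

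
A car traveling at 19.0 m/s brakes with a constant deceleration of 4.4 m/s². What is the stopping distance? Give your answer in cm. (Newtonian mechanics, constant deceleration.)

d = v₀² / (2a) = 19.0² / (2 × 4.4) = 361.0 / 8.8 = 41.0227 m
d = 41.0227 m / 0.01 = 4102 cm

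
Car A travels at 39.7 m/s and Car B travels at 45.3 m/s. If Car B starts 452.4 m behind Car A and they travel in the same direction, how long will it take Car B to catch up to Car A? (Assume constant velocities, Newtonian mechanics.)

Relative speed: v_rel = 45.3 - 39.7 = 5.6 m/s
Time to catch: t = d₀/v_rel = 452.4/5.6 = 80.79 s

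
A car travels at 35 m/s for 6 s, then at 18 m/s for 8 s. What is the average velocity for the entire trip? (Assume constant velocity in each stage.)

d₁ = v₁t₁ = 35 × 6 = 210 m
d₂ = v₂t₂ = 18 × 8 = 144 m
d_total = 354 m, t_total = 14 s
v_avg = d_total/t_total = 354/14 = 25.29 m/s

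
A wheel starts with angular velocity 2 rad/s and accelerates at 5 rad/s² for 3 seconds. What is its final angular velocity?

ω = ω₀ + αt = 2 + 5 × 3 = 17 rad/s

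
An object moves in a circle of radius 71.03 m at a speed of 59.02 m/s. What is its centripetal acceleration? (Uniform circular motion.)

a_c = v²/r = 59.02²/71.03 = 3483.3604/71.03 = 49.04 m/s²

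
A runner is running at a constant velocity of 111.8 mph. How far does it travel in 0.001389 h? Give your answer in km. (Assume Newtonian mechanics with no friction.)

v = 111.8 mph × 0.44704 = 49.9791 m/s
t = 0.001389 h × 3600.0 = 5.0004 s
d = v × t = 49.9791 × 5.0004 = 249.915 m
d = 249.915 m / 1000.0 = 0.2499 km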